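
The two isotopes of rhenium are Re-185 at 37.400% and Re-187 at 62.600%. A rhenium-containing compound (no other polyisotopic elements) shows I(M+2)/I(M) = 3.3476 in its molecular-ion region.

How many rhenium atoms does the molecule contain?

The M+2/M ratio from n Re atoms is n · q/p = n · 0.62600/0.37400.
n = 3.3476 × 0.37400/0.62600 = 2.00 ≈ 2

2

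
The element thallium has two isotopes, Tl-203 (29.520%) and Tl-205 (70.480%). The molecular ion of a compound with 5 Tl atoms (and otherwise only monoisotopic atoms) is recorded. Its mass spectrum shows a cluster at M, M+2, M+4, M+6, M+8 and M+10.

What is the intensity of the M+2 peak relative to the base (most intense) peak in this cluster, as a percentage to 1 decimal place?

Binomial terms of (0.29520 + 0.70480)^5: M 0.0022, M+2 0.0268, M+4 0.1278, M+6 0.3051, M+8 0.3642, M+10 0.1739 → M+8 is the base peak.
P(M+8) = C(5,4) × 0.29520^1 × 0.70480^4 = 5 × 0.2952 × 0.24675365 = 0.364208 (base)
P(M+2) = C(5,1) × 0.29520^4 × 0.70480^1 = 5 × 0.00759391 × 0.7048 = 0.026761
Relative intensity = 0.026761 / 0.364208 × 100 = 7.3

7.3%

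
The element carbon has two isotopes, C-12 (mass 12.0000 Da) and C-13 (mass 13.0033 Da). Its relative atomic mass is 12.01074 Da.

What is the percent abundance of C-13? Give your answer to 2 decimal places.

Writing the weighted mean with unknown fraction x of C-12:
12.0000·x + 13.0033·(1 − x) = 12.01074
(12.0000 − 13.0033)·x = 12.01074 − 13.0033
x = -0.99256 / -1.0033 = 0.98930 → 98.93% C-12, 1.07% C-13.

1.07%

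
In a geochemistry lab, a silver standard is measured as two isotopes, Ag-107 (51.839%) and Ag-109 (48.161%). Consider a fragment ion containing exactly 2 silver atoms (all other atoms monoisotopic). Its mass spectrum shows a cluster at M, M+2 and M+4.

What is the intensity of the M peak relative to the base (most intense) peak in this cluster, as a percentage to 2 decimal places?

53.82%

(0.51839 + 0.48161)^2 gives M 0.2687, M+2 0.4993, M+4 0.2319; the largest is M+2.
P(M+2) = C(2,1) × 0.51839^1 × 0.48161^1 = 2 × 0.51839 × 0.48161 = 0.499324 (base)
P(M) = C(2,0) × 0.51839^2 × 0.48161^0 = 1 × 0.26872819 × 1.0000 = 0.268728
Relative intensity = 0.268728 / 0.499324 × 100 = 53.82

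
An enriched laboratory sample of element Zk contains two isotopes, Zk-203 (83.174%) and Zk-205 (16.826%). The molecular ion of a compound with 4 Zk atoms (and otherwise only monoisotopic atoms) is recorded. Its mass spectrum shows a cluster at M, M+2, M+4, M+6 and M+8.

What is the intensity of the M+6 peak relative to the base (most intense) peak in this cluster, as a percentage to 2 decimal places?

(0.83174 + 0.16826)^4 gives M 0.4786, M+2 0.3873, M+4 0.1175, M+6 0.0158, M+8 0.0008; the largest is M.
P(M) = C(4,0) × 0.83174^4 × 0.16826^0 = 1 × 0.47857538 × 1.0000 = 0.478575 (base)
P(M+6) = C(4,3) × 0.83174^1 × 0.16826^3 = 4 × 0.83174 × 0.00476368 = 0.015849
Relative intensity = 0.015849 / 0.478575 × 100 = 3.31

3.31%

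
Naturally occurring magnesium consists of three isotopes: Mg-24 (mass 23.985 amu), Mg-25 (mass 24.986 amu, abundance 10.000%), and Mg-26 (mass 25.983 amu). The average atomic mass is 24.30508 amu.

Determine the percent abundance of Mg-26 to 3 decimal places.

11.010%

The remaining 90.000% is split between Mg-24 (fraction x) and Mg-26 (fraction 0.90000 − x).
Substituting: 23.985x + 25.983(0.90000 − x) = 21.80648
(23.985 − 25.983)x = -1.57822  ⇒  x = 0.78990, y = 0.11010
Mg-24: 78.990%, Mg-26: 11.010%.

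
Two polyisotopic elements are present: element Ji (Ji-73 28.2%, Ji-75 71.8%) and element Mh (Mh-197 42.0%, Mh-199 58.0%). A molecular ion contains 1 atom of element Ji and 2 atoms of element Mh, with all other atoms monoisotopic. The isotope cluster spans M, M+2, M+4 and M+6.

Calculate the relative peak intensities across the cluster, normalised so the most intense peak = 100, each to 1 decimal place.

Element Ji pattern (n=1): 0.2820 : 0.7180
Element Mh pattern (n=2): 0.1764 : 0.4872 : 0.3364
Convolve the two distributions (both contribute in 2-u steps):
  M: 0.2820×0.1764 = 0.049745
  M+2: 0.2820×0.4872 + 0.7180×0.1764 = 0.264046
  M+4: 0.2820×0.3364 + 0.7180×0.4872 = 0.444674
  M+6: 0.7180×0.3364 = 0.241535
Scale to base peak (0.444674) = 100: 11.2 : 59.4 : 100.0 : 54.3

11.2 : 59.4 : 100.0 : 54.3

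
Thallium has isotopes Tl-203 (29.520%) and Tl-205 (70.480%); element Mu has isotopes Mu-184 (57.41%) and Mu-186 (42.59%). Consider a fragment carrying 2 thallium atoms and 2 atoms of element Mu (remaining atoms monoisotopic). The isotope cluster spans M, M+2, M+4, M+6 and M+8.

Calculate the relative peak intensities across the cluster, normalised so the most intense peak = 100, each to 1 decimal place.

Thallium pattern (n=2): 0.08714304 : 0.41611392 : 0.49674304
Element Mu pattern (n=2): 0.32959081 : 0.48901838 : 0.18139081
Convolve the two distributions (both contribute in 2-u steps):
  M: 0.08714304×0.32959081 = 0.028722
  M+2: 0.08714304×0.48901838 + 0.41611392×0.32959081 = 0.179762
  M+4: 0.08714304×0.18139081 + 0.41611392×0.48901838 + 0.49674304×0.32959081 = 0.383016
  M+6: 0.41611392×0.18139081 + 0.49674304×0.48901838 = 0.318396
  M+8: 0.49674304×0.18139081 = 0.090105
Scale to base peak (0.383016) = 100: 7.5 : 46.9 : 100.0 : 83.1 : 23.5

7.5 : 46.9 : 100.0 : 83.1 : 23.5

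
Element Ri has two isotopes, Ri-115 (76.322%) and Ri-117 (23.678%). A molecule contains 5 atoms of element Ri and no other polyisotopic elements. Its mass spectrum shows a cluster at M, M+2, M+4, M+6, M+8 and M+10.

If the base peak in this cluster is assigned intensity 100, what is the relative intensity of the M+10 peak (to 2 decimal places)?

(0.76322 + 0.23678)^5 gives M 0.2590, M+2 0.4017, M+4 0.2493, M+6 0.0773, M+8 0.0120, M+10 0.0007; the largest is M+2.
P(M+2) = C(5,1) × 0.76322^4 × 0.23678^1 = 5 × 0.33931181 × 0.23678 = 0.401711 (base)
P(M+10) = C(5,5) × 0.76322^0 × 0.23678^5 = 1 × 1.0000 × 0.00074426 = 0.000744
Relative intensity = 0.000744 / 0.401711 × 100 = 0.19

0.19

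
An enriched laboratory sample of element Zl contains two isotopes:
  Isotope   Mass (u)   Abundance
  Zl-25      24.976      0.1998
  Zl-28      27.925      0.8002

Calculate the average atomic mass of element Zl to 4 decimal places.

Ar = Σ fᵢ·mᵢ = 0.1998 × 24.976 + 0.8002 × 27.925
= 4.99020 + 22.34559 = 27.33579 u

27.3358 u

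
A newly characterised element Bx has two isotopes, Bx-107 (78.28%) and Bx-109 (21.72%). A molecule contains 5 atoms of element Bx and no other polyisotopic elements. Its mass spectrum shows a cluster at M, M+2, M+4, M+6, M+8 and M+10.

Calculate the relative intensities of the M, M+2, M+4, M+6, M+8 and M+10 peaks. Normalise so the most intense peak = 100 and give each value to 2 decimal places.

The 5 Bx atoms are independent, so intensities follow the terms of (0.7828 + 0.2172)^5.
P(M) = 0.7828^5 = 0.293937
P(M+2) = 5 × 0.7828^4 × 0.2172^1 = 0.407787
P(M+4) = 10 × 0.7828^3 × 0.2172^2 = 0.226294
P(M+6) = 10 × 0.7828^2 × 0.2172^3 = 0.062789
P(M+8) = 5 × 0.7828^1 × 0.2172^4 = 0.008711
P(M+10) = 0.2172^5 = 0.000483
The M+2 peak is largest (0.407787); scaling to 100 gives 72.08 : 100.00 : 55.49 : 15.40 : 2.14 : 0.12.

72.08 : 100.00 : 55.49 : 15.40 : 2.14 : 0.12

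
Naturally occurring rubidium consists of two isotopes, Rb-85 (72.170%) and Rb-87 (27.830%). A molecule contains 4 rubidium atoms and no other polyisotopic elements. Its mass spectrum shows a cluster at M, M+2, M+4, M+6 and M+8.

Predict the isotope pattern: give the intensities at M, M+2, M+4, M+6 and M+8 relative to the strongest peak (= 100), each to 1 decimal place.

Each Rb atom is independently Rb-85 (p = 0.72170) or Rb-87 (q = 0.27830); the cluster is the binomial expansion (p + q)^4.
P(M) = 0.72170^4 = 0.271286
P(M+2) = 4 × 0.72170^3 × 0.27830^1 = 0.418450
P(M+4) = 6 × 0.72170^2 × 0.27830^2 = 0.242042
P(M+6) = 4 × 0.72170^1 × 0.27830^3 = 0.062224
P(M+8) = 0.27830^4 = 0.005999
The M+2 peak is largest (0.418450); scaling to 100 gives 64.8 : 100.0 : 57.8 : 14.9 : 1.4.

64.8 : 100.0 : 57.8 : 14.9 : 1.4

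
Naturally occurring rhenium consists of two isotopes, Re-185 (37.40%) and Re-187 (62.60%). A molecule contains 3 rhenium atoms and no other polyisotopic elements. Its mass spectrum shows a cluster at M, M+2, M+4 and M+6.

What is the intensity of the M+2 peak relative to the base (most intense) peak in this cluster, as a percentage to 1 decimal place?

Binomial terms of (0.3740 + 0.6260)^3: M 0.0523, M+2 0.2627, M+4 0.4397, M+6 0.2453 → M+4 is the base peak.
P(M+4) = C(3,2) × 0.3740^1 × 0.6260^2 = 3 × 0.3740 × 0.391876 = 0.439685 (base)
P(M+2) = C(3,1) × 0.3740^2 × 0.6260^1 = 3 × 0.139876 × 0.6260 = 0.262687
Relative intensity = 0.262687 / 0.439685 × 100 = 59.7

59.7%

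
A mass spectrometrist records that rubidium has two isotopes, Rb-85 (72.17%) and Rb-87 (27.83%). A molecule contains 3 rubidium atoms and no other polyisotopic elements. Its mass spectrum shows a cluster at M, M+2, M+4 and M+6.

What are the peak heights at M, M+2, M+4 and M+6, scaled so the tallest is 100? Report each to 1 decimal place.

86.4 : 100.0 : 38.6 : 5.0

Each Rb atom is independently Rb-85 (p = 0.7217) or Rb-87 (q = 0.2783); the cluster is the binomial expansion (p + q)^3.
P(M) = 0.7217^3 = 0.375898
P(M+2) = 3 × 0.7217^2 × 0.2783^1 = 0.434858
P(M+4) = 3 × 0.7217^1 × 0.2783^2 = 0.167689
P(M+6) = 0.2783^3 = 0.021555
The M+2 peak is largest (0.434858); scaling to 100 gives 86.4 : 100.0 : 38.6 : 5.0.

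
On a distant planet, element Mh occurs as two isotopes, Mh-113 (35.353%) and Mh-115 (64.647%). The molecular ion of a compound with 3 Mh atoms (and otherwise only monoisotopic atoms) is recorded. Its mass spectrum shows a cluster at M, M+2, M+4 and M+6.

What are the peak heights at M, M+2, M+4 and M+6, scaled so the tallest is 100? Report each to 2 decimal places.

9.97 : 54.69 : 100.00 : 60.95

Each Mh atom is independently Mh-113 (p = 0.35353) or Mh-115 (q = 0.64647); the cluster is the binomial expansion (p + q)^3.
P(M) = 0.35353^3 = 0.044185
P(M+2) = 3 × 0.35353^2 × 0.64647^1 = 0.242394
P(M+4) = 3 × 0.35353^1 × 0.64647^2 = 0.443245
P(M+6) = 0.64647^3 = 0.270175
The M+4 peak is largest (0.443245); scaling to 100 gives 9.97 : 54.69 : 100.00 : 60.95.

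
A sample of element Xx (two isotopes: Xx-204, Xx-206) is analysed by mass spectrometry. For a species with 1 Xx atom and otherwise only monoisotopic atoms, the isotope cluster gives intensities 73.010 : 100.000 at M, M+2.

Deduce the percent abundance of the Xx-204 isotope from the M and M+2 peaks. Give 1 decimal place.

42.2%

Let p = fractional abundance of Xx-204. I(M+2)/I(M) = [C(1,1)·p^0·(1−p)] / p^1 = 1·(1−p)/p = 100.000/73.010 = 1.3697
(1−p)/p = 1.3697/1 = 1.3697  ⇒  p = 1/(1 + 1.3697) = 0.4220
Xx-204: 42.2%, Xx-206: 57.8%.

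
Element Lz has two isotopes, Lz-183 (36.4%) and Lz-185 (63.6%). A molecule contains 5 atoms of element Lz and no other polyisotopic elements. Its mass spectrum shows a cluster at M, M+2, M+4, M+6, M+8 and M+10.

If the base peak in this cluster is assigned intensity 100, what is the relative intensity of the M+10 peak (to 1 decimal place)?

30.5

(0.364 + 0.636)^5 gives M 0.0064, M+2 0.0558, M+4 0.1951, M+6 0.3409, M+8 0.2978, M+10 0.1041; the largest is M+6.
P(M+6) = C(5,3) × 0.364^2 × 0.636^3 = 10 × 0.132496 × 0.25725946 = 0.340858 (base)
P(M+10) = C(5,5) × 0.364^0 × 0.636^5 = 1 × 1.0000 × 0.10406042 = 0.104060
Relative intensity = 0.104060 / 0.340858 × 100 = 30.5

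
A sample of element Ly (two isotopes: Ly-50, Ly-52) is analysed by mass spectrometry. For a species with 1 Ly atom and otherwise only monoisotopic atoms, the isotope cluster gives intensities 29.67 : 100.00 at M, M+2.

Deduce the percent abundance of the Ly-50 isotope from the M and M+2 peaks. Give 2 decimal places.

Let p = fractional abundance of Ly-50. I(M+2)/I(M) = [C(1,1)·p^0·(1−p)] / p^1 = 1·(1−p)/p = 100.00/29.67 = 3.3704
(1−p)/p = 3.3704/1 = 3.3704  ⇒  p = 1/(1 + 3.3704) = 0.2288
Ly-50: 22.88%, Ly-52: 77.12%.

22.88%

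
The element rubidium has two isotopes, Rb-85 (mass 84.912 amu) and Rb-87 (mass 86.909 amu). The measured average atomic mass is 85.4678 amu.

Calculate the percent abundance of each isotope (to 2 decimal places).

With x = fraction of Rb-85 (so Rb-87 is 1 − x):
84.912·x + 86.909·(1 − x) = 85.4678
(84.912 − 86.909)·x = 85.4678 − 86.909
x = -1.4412 / -1.997 = 0.72168 → 72.17% Rb-85, 27.83% Rb-87.

Rb-85: 72.17%, Rb-87: 27.83%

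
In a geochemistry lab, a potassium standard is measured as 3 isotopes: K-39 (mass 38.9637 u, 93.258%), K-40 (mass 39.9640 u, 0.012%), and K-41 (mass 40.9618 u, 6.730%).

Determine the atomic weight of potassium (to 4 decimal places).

39.0983 u

Weight each isotope mass by its fractional abundance: 0.93258 × 38.9637 + 0.00012 × 39.9640 + 0.06730 × 40.9618
= 36.33677 + 0.00480 + 2.75673 = 39.09830 u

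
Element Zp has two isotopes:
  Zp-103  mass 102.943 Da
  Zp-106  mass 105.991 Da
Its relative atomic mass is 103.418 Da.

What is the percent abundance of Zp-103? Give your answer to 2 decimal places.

Writing the weighted mean with unknown fraction x of Zp-103:
102.943·x + 105.991·(1 − x) = 103.418
(102.943 − 105.991)·x = 103.418 − 105.991
x = -2.573 / -3.048 = 0.84416 → 84.42% Zp-103, 15.58% Zp-106.

84.42%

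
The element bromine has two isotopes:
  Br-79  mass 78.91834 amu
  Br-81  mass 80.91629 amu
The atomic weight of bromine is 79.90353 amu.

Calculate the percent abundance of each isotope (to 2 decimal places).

With x = fraction of Br-79 (so Br-81 is 1 − x):
78.91834·x + 80.91629·(1 − x) = 79.90353
(78.91834 − 80.91629)·x = 79.90353 − 80.91629
x = -1.01276 / -1.99795 = 0.50690 → 50.69% Br-79, 49.31% Br-81.

Br-79: 50.69%, Br-81: 49.31%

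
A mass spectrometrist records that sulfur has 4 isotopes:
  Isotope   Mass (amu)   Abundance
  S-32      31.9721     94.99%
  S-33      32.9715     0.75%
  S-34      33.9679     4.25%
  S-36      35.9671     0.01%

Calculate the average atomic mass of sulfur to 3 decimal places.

Weight each isotope mass by its fractional abundance: 0.9499 × 31.9721 + 0.0075 × 32.9715 + 0.0425 × 33.9679 + 0.0001 × 35.9671
= 30.37030 + 0.24729 + 1.44364 + 0.00360 = 32.06483 amu

32.065 amu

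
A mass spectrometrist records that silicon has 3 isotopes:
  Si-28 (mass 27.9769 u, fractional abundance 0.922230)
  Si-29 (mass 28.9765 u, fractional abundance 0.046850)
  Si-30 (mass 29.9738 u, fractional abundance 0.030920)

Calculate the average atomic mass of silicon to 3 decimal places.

28.085 u

Average mass = Σ (abundance × isotope mass) = 0.922230 × 27.9769 + 0.046850 × 28.9765 + 0.030920 × 29.9738
= 25.80114 + 1.35755 + 0.92679 = 28.08548 u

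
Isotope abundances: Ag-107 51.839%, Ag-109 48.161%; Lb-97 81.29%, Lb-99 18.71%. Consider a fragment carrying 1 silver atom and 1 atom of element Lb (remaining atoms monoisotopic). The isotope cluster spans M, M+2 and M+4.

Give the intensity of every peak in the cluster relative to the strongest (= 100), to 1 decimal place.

Silver pattern (n=1): 0.51839 : 0.48161
Element Lb pattern (n=1): 0.8129 : 0.1871
Convolve the two distributions (both contribute in 2-u steps):
  M: 0.51839×0.8129 = 0.421399
  M+2: 0.51839×0.1871 + 0.48161×0.8129 = 0.488492
  M+4: 0.48161×0.1871 = 0.090109
Scale to base peak (0.488492) = 100: 86.3 : 100.0 : 18.4

86.3 : 100.0 : 18.4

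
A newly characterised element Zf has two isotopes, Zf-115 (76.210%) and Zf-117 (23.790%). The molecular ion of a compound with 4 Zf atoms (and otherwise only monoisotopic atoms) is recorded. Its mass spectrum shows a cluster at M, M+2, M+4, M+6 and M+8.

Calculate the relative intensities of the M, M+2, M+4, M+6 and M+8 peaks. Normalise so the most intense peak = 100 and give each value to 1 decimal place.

Expanding (0.76210 + 0.23790)^4:
P(M) = 0.76210^4 = 0.337324
P(M+2) = 4 × 0.76210^3 × 0.23790^1 = 0.421202
P(M+4) = 6 × 0.76210^2 × 0.23790^2 = 0.197226
P(M+6) = 4 × 0.76210^1 × 0.23790^3 = 0.041045
P(M+8) = 0.23790^4 = 0.003203
The M+2 peak is largest (0.421202); scaling to 100 gives 80.1 : 100.0 : 46.8 : 9.7 : 0.8.

80.1 : 100.0 : 46.8 : 9.7 : 0.8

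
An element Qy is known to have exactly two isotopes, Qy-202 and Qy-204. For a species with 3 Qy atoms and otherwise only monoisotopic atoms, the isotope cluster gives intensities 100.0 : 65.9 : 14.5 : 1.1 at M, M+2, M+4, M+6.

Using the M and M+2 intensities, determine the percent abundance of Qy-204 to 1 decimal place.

Write p for the Qy-202 fraction. I(M+2)/I(M) = [C(3,1)·p^2·(1−p)] / p^3 = 3·(1−p)/p = 65.9/100.0 = 0.6590
(1−p)/p = 0.6590/3 = 0.2197  ⇒  p = 1/(1 + 0.2197) = 0.8199
Qy-202: 82.0%, Qy-204: 18.0%.

18.0%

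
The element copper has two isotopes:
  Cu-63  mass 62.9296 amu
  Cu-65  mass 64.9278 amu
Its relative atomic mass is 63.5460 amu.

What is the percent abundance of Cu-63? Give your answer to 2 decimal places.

69.15%

Let x be the fractional abundance of Cu-63; then Cu-65 has abundance 1 − x.
62.9296·x + 64.9278·(1 − x) = 63.5460
(62.9296 − 64.9278)·x = 63.5460 − 64.9278
x = -1.3818 / -1.9982 = 0.69152 → 69.15% Cu-63, 30.85% Cu-65.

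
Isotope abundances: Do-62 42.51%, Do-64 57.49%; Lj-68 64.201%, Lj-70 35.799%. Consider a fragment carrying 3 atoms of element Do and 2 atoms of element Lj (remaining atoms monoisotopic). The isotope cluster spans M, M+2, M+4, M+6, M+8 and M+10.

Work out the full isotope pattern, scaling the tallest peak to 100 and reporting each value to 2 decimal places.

Element Do pattern (n=3): 0.07681983 : 0.31167055 : 0.42149942 : 0.1900102
Element Lj pattern (n=2): 0.41217684 : 0.45966632 : 0.12815684
Convolve the two distributions (both contribute in 2-u steps):
  M: 0.07681983×0.41217684 = 0.031663
  M+2: 0.07681983×0.45966632 + 0.31167055×0.41217684 = 0.163775
  M+4: 0.07681983×0.12815684 + 0.31167055×0.45966632 + 0.42149942×0.41217684 = 0.326842
  M+6: 0.31167055×0.12815684 + 0.42149942×0.45966632 + 0.1900102×0.41217684 = 0.312010
  M+8: 0.42149942×0.12815684 + 0.1900102×0.45966632 = 0.141359
  M+10: 0.1900102×0.12815684 = 0.024351
Scale to base peak (0.326842) = 100: 9.69 : 50.11 : 100.00 : 95.46 : 43.25 : 7.45

9.69 : 50.11 : 100.00 : 95.46 : 43.25 : 7.45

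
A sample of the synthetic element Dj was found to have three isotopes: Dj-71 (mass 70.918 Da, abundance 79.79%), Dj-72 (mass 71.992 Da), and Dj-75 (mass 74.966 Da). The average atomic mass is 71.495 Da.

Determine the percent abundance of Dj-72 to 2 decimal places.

8.11%

The remaining 20.21% is split between Dj-72 (fraction x) and Dj-75 (fraction 0.2021 − x).
Substituting: 71.992x + 74.966(0.2021 − x) = 14.9095278
(71.992 − 74.966)x = -0.2411008  ⇒  x = 0.08107, y = 0.12103
Dj-72: 8.11%, Dj-75: 12.10%.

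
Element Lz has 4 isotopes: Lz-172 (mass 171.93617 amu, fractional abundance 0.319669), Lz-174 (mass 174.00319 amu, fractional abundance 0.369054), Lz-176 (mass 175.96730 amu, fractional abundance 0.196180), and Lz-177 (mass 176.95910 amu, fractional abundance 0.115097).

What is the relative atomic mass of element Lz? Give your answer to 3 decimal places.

Average mass = Σ (abundance × isotope mass) = 0.319669 × 171.93617 + 0.369054 × 174.00319 + 0.196180 × 175.96730 + 0.115097 × 176.95910
= 54.962664 + 64.216573 + 34.521265 + 20.367462 = 174.067964 amu

174.068 amu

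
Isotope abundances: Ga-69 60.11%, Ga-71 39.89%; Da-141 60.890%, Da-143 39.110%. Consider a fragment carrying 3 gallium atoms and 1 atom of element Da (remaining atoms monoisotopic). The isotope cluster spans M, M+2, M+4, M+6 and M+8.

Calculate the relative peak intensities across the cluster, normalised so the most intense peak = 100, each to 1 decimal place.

Gallium pattern (n=3): 0.21719018 : 0.43239309 : 0.28694328 : 0.06347345
Element Da pattern (n=1): 0.6089 : 0.3911
Convolve the two distributions (both contribute in 2-u steps):
  M: 0.21719018×0.6089 = 0.132247
  M+2: 0.21719018×0.3911 + 0.43239309×0.6089 = 0.348227
  M+4: 0.43239309×0.3911 + 0.28694328×0.6089 = 0.343829
  M+6: 0.28694328×0.3911 + 0.06347345×0.6089 = 0.150873
  M+8: 0.06347345×0.3911 = 0.024824
Scale to base peak (0.348227) = 100: 38.0 : 100.0 : 98.7 : 43.3 : 7.1

38.0 : 100.0 : 98.7 : 43.3 : 7.1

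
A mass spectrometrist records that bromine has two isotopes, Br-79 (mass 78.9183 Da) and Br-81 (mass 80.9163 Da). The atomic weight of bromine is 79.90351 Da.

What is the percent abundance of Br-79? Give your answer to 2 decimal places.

50.69%

Let x be the fractional abundance of Br-79; then Br-81 has abundance 1 − x.
78.9183·x + 80.9163·(1 − x) = 79.90351
(78.9183 − 80.9163)·x = 79.90351 − 80.9163
x = -1.01279 / -1.9980 = 0.50690 → 50.69% Br-79, 49.31% Br-81.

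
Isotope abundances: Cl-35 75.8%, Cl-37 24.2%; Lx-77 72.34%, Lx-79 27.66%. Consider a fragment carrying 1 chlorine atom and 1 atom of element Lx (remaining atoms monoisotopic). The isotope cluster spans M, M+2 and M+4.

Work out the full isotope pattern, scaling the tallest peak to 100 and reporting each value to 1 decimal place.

100.0 : 70.2 : 12.2

Chlorine pattern (n=1): 0.7580 : 0.2420
Element Lx pattern (n=1): 0.7234 : 0.2766
Convolve the two distributions (both contribute in 2-u steps):
  M: 0.7580×0.7234 = 0.548337
  M+2: 0.7580×0.2766 + 0.2420×0.7234 = 0.384726
  M+4: 0.2420×0.2766 = 0.066937
Scale to base peak (0.548337) = 100: 100.0 : 70.2 : 12.2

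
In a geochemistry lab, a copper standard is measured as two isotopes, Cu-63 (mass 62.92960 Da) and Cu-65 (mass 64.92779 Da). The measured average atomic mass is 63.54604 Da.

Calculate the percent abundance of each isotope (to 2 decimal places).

With x = fraction of Cu-63 (so Cu-65 is 1 − x):
62.92960·x + 64.92779·(1 − x) = 63.54604
(62.92960 − 64.92779)·x = 63.54604 − 64.92779
x = -1.38175 / -1.99819 = 0.69150 → 69.15% Cu-63, 30.85% Cu-65.

Cu-63: 69.15%, Cu-65: 30.85%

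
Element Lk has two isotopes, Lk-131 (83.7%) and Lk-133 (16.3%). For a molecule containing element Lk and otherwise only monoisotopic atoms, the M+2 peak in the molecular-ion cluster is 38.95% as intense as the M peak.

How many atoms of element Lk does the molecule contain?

2

With n Lk atoms, P(M+2)/P(M) = C(n,1)·p^(n−1)q / p^n = n·q/p = n · 0.163/0.837.
n = 0.3895 × 0.837/0.163 = 2.00 ≈ 2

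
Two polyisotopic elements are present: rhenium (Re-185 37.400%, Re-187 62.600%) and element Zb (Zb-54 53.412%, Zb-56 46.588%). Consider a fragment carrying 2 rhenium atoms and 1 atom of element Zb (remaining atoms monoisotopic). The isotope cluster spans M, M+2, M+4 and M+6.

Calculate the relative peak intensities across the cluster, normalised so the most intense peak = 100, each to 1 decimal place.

17.5 : 73.8 : 100.0 : 42.7

Rhenium pattern (n=2): 0.139876 : 0.468248 : 0.391876
Element Zb pattern (n=1): 0.53412 : 0.46588
Convolve the two distributions (both contribute in 2-u steps):
  M: 0.139876×0.53412 = 0.074711
  M+2: 0.139876×0.46588 + 0.468248×0.53412 = 0.315266
  M+4: 0.468248×0.46588 + 0.391876×0.53412 = 0.427456
  M+6: 0.391876×0.46588 = 0.182567
Scale to base peak (0.427456) = 100: 17.5 : 73.8 : 100.0 : 42.7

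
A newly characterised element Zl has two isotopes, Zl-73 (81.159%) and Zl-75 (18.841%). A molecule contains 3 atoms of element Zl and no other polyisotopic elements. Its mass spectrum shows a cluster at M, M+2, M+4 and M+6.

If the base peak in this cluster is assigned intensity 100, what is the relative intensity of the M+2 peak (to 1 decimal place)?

Term probabilities: M 0.5346, M+2 0.3723, M+4 0.0864, M+6 0.0067. Base peak = M.
P(M) = C(3,0) × 0.81159^3 × 0.18841^0 = 1 × 0.53457674 × 1.0000 = 0.534577 (base)
P(M+2) = C(3,1) × 0.81159^2 × 0.18841^1 = 3 × 0.65867833 × 0.18841 = 0.372305
Relative intensity = 0.372305 / 0.534577 × 100 = 69.6

69.6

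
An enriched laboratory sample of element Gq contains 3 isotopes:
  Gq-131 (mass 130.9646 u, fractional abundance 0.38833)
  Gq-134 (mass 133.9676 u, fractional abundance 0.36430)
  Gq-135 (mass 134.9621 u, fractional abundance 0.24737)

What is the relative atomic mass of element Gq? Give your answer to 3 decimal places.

The abundance-weighted mean is 0.38833 × 130.9646 + 0.36430 × 133.9676 + 0.24737 × 134.9621
= 50.85748 + 48.80440 + 33.38557 = 133.04745 u

133.047 u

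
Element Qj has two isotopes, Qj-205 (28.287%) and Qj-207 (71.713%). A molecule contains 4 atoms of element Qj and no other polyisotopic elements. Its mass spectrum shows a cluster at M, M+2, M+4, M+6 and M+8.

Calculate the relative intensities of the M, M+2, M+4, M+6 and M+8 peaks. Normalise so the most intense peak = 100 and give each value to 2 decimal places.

1.53 : 15.56 : 59.17 : 100.00 : 63.38

Each Qj atom is independently Qj-205 (p = 0.28287) or Qj-207 (q = 0.71713); the cluster is the binomial expansion (p + q)^4.
P(M) = 0.28287^4 = 0.006402
P(M+2) = 4 × 0.28287^3 × 0.71713^1 = 0.064926
P(M+4) = 6 × 0.28287^2 × 0.71713^2 = 0.246900
P(M+6) = 4 × 0.28287^1 × 0.71713^3 = 0.417292
P(M+8) = 0.71713^4 = 0.264479
The M+6 peak is largest (0.417292); scaling to 100 gives 1.53 : 15.56 : 59.17 : 100.00 : 63.38.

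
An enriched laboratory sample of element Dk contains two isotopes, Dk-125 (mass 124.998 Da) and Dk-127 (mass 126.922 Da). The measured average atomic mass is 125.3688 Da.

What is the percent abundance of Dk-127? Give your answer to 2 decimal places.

With x = fraction of Dk-125 (so Dk-127 is 1 − x):
124.998·x + 126.922·(1 − x) = 125.3688
(124.998 − 126.922)·x = 125.3688 − 126.922
x = -1.5532 / -1.924 = 0.80728 → 80.73% Dk-125, 19.27% Dk-127.

19.27%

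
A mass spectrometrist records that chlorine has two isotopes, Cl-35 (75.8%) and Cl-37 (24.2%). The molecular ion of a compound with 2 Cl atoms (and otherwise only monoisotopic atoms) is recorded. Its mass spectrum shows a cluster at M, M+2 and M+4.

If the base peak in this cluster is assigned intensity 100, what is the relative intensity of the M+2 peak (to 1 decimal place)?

Term probabilities: M 0.5746, M+2 0.3669, M+4 0.0586. Base peak = M.
P(M) = C(2,0) × 0.758^2 × 0.242^0 = 1 × 0.574564 × 1.0000 = 0.574564 (base)
P(M+2) = C(2,1) × 0.758^1 × 0.242^1 = 2 × 0.7580 × 0.2420 = 0.366872
Relative intensity = 0.366872 / 0.574564 × 100 = 63.9

63.9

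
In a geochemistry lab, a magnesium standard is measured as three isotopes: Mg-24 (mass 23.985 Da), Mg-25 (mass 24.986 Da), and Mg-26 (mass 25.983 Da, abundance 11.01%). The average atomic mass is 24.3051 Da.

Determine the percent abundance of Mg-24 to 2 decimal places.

Let x and y be the fractions of Mg-24 and Mg-25. Then x + y = 1 − 0.1101 = 0.8899 and 23.985x + 24.986y = 24.3051 − 0.1101×25.983 = 21.4443717.
Substituting: 23.985x + 24.986(0.8899 − x) = 21.4443717
(23.985 − 24.986)x = -0.7906697  ⇒  x = 0.78988, y = 0.10002
Mg-24: 78.99%, Mg-25: 10.00%.

78.99%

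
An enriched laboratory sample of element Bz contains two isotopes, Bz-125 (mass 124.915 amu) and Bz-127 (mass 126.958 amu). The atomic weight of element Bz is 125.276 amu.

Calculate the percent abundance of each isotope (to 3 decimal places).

Let x be the fractional abundance of Bz-125; then Bz-127 has abundance 1 − x.
124.915·x + 126.958·(1 − x) = 125.276
(124.915 − 126.958)·x = 125.276 − 126.958
x = -1.682 / -2.043 = 0.82330 → 82.330% Bz-125, 17.670% Bz-127.

Bz-125: 82.330%, Bz-127: 17.670%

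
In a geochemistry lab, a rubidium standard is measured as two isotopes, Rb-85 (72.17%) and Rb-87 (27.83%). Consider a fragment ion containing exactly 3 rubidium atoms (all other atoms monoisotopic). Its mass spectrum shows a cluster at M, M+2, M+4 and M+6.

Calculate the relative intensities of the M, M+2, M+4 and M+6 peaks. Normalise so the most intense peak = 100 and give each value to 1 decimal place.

Expanding (0.7217 + 0.2783)^3:
P(M) = 0.7217^3 = 0.375898
P(M+2) = 3 × 0.7217^2 × 0.2783^1 = 0.434858
P(M+4) = 3 × 0.7217^1 × 0.2783^2 = 0.167689
P(M+6) = 0.2783^3 = 0.021555
The M+2 peak is largest (0.434858); scaling to 100 gives 86.4 : 100.0 : 38.6 : 5.0.

86.4 : 100.0 : 38.6 : 5.0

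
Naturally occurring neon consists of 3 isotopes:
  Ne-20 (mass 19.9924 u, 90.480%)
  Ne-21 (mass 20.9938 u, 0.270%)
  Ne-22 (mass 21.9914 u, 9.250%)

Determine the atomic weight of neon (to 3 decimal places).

20.180 u

Ar = Σ fᵢ·mᵢ = 0.90480 × 19.9924 + 0.00270 × 20.9938 + 0.09250 × 21.9914
= 18.08912 + 0.05668 + 2.03420 = 20.18000 u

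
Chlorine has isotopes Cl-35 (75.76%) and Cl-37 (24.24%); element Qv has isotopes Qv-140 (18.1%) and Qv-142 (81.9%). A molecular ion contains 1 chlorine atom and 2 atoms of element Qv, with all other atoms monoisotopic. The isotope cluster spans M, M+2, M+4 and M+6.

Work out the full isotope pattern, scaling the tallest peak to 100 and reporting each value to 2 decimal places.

Chlorine pattern (n=1): 0.7576 : 0.2424
Element Qv pattern (n=2): 0.032761 : 0.296478 : 0.670761
Convolve the two distributions (both contribute in 2-u steps):
  M: 0.7576×0.032761 = 0.024820
  M+2: 0.7576×0.296478 + 0.2424×0.032761 = 0.232553
  M+4: 0.7576×0.670761 + 0.2424×0.296478 = 0.580035
  M+6: 0.2424×0.670761 = 0.162592
Scale to base peak (0.580035) = 100: 4.28 : 40.09 : 100.00 : 28.03

4.28 : 40.09 : 100.00 : 28.03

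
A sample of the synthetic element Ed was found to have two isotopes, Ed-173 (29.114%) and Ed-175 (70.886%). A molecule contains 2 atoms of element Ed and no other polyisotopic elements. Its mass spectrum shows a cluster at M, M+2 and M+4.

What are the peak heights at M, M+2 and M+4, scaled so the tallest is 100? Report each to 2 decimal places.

Expanding (0.29114 + 0.70886)^2:
P(M) = 0.29114^2 = 0.084762
P(M+2) = 2 × 0.29114^1 × 0.70886^1 = 0.412755
P(M+4) = 0.70886^2 = 0.502482
The M+4 peak is largest (0.502482); scaling to 100 gives 16.87 : 82.14 : 100.00.

16.87 : 82.14 : 100.00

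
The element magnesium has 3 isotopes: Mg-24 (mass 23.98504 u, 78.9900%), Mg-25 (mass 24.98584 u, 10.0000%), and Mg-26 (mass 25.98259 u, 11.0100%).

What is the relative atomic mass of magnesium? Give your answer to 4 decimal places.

Average mass = Σ (abundance × isotope mass) = 0.789900 × 23.98504 + 0.100000 × 24.98584 + 0.110100 × 25.98259
= 18.945783 + 2.498584 + 2.860683 = 24.305050 u

24.3051 u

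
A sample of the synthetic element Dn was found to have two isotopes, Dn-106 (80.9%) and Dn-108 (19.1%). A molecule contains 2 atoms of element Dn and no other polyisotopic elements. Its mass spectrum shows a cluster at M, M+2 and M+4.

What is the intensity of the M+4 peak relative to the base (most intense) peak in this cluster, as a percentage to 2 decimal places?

(0.809 + 0.191)^2 gives M 0.6545, M+2 0.3090, M+4 0.0365; the largest is M.
P(M) = C(2,0) × 0.809^2 × 0.191^0 = 1 × 0.654481 × 1.0000 = 0.654481 (base)
P(M+4) = C(2,2) × 0.809^0 × 0.191^2 = 1 × 1.0000 × 0.036481 = 0.036481
Relative intensity = 0.036481 / 0.654481 × 100 = 5.57

5.57%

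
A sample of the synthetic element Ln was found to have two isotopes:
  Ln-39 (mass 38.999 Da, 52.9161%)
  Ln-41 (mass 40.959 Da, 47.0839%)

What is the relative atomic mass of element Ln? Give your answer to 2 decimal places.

The abundance-weighted mean is 0.529161 × 38.999 + 0.470839 × 40.959
= 20.6367 + 19.2851 = 39.9218 Da

39.92 Da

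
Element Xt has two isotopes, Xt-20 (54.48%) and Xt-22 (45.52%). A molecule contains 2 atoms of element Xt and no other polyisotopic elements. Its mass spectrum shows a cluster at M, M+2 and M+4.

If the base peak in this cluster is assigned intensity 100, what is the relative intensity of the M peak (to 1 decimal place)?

Binomial terms of (0.5448 + 0.4552)^2: M 0.2968, M+2 0.4960, M+4 0.2072 → M+2 is the base peak.
P(M+2) = C(2,1) × 0.5448^1 × 0.4552^1 = 2 × 0.5448 × 0.4552 = 0.495986 (base)
P(M) = C(2,0) × 0.5448^2 × 0.4552^0 = 1 × 0.29680704 × 1.0000 = 0.296807
Relative intensity = 0.296807 / 0.495986 × 100 = 59.8

59.8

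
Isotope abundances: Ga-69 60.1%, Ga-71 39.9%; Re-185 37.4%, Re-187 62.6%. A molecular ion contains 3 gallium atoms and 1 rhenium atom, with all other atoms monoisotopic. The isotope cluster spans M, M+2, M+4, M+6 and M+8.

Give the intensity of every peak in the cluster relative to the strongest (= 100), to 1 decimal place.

21.5 : 78.7 : 100.0 : 53.8 : 10.5

Gallium pattern (n=3): 0.2170818 : 0.4323576 : 0.2870394 : 0.0635212
Rhenium pattern (n=1): 0.3740 : 0.6260
Convolve the two distributions (both contribute in 2-u steps):
  M: 0.2170818×0.3740 = 0.081189
  M+2: 0.2170818×0.6260 + 0.4323576×0.3740 = 0.297595
  M+4: 0.4323576×0.6260 + 0.2870394×0.3740 = 0.378009
  M+6: 0.2870394×0.6260 + 0.0635212×0.3740 = 0.203444
  M+8: 0.0635212×0.6260 = 0.039764
Scale to base peak (0.378009) = 100: 21.5 : 78.7 : 100.0 : 53.8 : 10.5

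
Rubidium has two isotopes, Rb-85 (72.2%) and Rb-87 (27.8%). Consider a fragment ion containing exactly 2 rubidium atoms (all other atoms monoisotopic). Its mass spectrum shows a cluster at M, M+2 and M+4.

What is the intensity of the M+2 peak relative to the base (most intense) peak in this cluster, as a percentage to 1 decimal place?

77.0%

Binomial terms of (0.722 + 0.278)^2: M 0.5213, M+2 0.4014, M+4 0.0773 → M is the base peak.
P(M) = C(2,0) × 0.722^2 × 0.278^0 = 1 × 0.521284 × 1.0000 = 0.521284 (base)
P(M+2) = C(2,1) × 0.722^1 × 0.278^1 = 2 × 0.7220 × 0.2780 = 0.401432
Relative intensity = 0.401432 / 0.521284 × 100 = 77.0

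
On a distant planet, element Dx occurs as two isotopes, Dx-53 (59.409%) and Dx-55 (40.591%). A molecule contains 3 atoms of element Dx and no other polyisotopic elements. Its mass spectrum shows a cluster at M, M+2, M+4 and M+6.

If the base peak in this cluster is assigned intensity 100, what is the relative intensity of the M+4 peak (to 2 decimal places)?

(0.59409 + 0.40591)^3 gives M 0.2097, M+2 0.4298, M+4 0.2937, M+6 0.0669; the largest is M+2.
P(M+2) = C(3,1) × 0.59409^2 × 0.40591^1 = 3 × 0.35294293 × 0.40591 = 0.429789 (base)
P(M+4) = C(3,2) × 0.59409^1 × 0.40591^2 = 3 × 0.59409 × 0.16476293 = 0.293652
Relative intensity = 0.293652 / 0.429789 × 100 = 68.32

68.32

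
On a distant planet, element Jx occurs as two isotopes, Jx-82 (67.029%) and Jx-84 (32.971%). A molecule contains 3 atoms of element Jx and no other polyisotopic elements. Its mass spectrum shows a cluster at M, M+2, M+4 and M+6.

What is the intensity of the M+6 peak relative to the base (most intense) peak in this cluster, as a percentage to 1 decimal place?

Binomial terms of (0.67029 + 0.32971)^3: M 0.3012, M+2 0.4444, M+4 0.2186, M+6 0.0358 → M+2 is the base peak.
P(M+2) = C(3,1) × 0.67029^2 × 0.32971^1 = 3 × 0.44928868 × 0.32971 = 0.444405 (base)
P(M+6) = C(3,3) × 0.67029^0 × 0.32971^3 = 1 × 1.0000 × 0.03584234 = 0.035842
Relative intensity = 0.035842 / 0.444405 × 100 = 8.1

8.1%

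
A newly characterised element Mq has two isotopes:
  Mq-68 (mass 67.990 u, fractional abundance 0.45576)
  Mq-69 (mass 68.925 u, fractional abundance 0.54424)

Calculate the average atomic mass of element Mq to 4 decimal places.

68.4989 u

The abundance-weighted mean is 0.45576 × 67.990 + 0.54424 × 68.925
= 30.98712 + 37.51174 = 68.49886 u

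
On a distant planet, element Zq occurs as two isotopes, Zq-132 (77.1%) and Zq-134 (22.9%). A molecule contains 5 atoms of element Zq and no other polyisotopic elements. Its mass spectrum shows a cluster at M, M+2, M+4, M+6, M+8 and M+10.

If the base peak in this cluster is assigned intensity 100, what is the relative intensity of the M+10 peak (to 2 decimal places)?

0.16

Term probabilities: M 0.2724, M+2 0.4046, M+4 0.2403, M+6 0.0714, M+8 0.0106, M+10 0.0006. Base peak = M+2.
P(M+2) = C(5,1) × 0.771^4 × 0.229^1 = 5 × 0.3533601 × 0.2290 = 0.404597 (base)
P(M+10) = C(5,5) × 0.771^0 × 0.229^5 = 1 × 1.0000 × 0.00062976 = 0.000630
Relative intensity = 0.000630 / 0.404597 × 100 = 0.16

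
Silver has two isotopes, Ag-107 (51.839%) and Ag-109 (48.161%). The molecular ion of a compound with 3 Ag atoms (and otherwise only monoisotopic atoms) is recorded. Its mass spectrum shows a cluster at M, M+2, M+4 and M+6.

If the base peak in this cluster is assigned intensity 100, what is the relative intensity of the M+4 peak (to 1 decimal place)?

92.9

Binomial terms of (0.51839 + 0.48161)^3: M 0.1393, M+2 0.3883, M+4 0.3607, M+6 0.1117 → M+2 is the base peak.
P(M+2) = C(3,1) × 0.51839^2 × 0.48161^1 = 3 × 0.26872819 × 0.48161 = 0.388267 (base)
P(M+4) = C(3,2) × 0.51839^1 × 0.48161^2 = 3 × 0.51839 × 0.23194819 = 0.360719
Relative intensity = 0.360719 / 0.388267 × 100 = 92.9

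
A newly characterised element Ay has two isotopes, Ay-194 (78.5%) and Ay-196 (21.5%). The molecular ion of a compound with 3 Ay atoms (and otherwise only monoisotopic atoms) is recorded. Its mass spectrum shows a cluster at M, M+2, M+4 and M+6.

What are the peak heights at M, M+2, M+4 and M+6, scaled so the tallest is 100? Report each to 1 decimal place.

100.0 : 82.2 : 22.5 : 2.1

The 3 Ay atoms are independent, so intensities follow the terms of (0.785 + 0.215)^3.
P(M) = 0.785^3 = 0.483737
P(M+2) = 3 × 0.785^2 × 0.215^1 = 0.397465
P(M+4) = 3 × 0.785^1 × 0.215^2 = 0.108860
P(M+6) = 0.215^3 = 0.009938
The M peak is largest (0.483737); scaling to 100 gives 100.0 : 82.2 : 22.5 : 2.1.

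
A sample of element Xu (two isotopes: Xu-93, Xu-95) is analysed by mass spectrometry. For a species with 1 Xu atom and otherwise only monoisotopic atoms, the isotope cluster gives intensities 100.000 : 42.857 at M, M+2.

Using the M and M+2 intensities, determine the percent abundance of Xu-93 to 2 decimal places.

Write p for the Xu-93 fraction. I(M+2)/I(M) = [C(1,1)·p^0·(1−p)] / p^1 = 1·(1−p)/p = 42.857/100.000 = 0.4286
(1−p)/p = 0.4286/1 = 0.4286  ⇒  p = 1/(1 + 0.4286) = 0.7000
Xu-93: 70.00%, Xu-95: 30.00%.

70.00%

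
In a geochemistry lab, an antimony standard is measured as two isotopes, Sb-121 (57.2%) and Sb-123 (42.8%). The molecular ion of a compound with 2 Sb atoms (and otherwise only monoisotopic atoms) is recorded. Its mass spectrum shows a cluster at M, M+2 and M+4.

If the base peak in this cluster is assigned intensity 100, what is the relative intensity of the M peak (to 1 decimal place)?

66.8

Term probabilities: M 0.3272, M+2 0.4896, M+4 0.1832. Base peak = M+2.
P(M+2) = C(2,1) × 0.572^1 × 0.428^1 = 2 × 0.5720 × 0.4280 = 0.489632 (base)
P(M) = C(2,0) × 0.572^2 × 0.428^0 = 1 × 0.327184 × 1.0000 = 0.327184
Relative intensity = 0.327184 / 0.489632 × 100 = 66.8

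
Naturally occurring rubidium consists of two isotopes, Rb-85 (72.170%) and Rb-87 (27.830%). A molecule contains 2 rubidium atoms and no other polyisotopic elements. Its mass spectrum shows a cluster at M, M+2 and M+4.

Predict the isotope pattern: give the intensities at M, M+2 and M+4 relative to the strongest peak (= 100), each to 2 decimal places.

Expanding (0.72170 + 0.27830)^2:
P(M) = 0.72170^2 = 0.520851
P(M+2) = 2 × 0.72170^1 × 0.27830^1 = 0.401698
P(M+4) = 0.27830^2 = 0.077451
The M peak is largest (0.520851); scaling to 100 gives 100.00 : 77.12 : 14.87.

100.00 : 77.12 : 14.87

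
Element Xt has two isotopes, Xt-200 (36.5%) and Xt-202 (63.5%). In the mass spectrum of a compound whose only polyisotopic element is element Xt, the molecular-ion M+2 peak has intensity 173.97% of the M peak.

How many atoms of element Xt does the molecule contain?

For n independent Xt atoms, I(M+2)/I(M) = n · (abundance Xt-202) / (abundance Xt-200) = n · 0.635/0.365.
n = 1.7397 × 0.365/0.635 = 1.00 ≈ 1

1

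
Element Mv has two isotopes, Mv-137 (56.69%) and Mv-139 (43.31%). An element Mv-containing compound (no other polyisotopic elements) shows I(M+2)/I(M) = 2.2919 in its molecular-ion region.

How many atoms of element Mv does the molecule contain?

3

With n Mv atoms, P(M+2)/P(M) = C(n,1)·p^(n−1)q / p^n = n·q/p = n · 0.4331/0.5669.
n = 2.2919 × 0.5669/0.4331 = 3.00 ≈ 3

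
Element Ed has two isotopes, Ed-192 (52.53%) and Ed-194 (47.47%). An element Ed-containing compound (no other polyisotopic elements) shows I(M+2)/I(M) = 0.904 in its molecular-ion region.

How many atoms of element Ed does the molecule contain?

For n independent Ed atoms, I(M+2)/I(M) = n · (abundance Ed-194) / (abundance Ed-192) = n · 0.4747/0.5253.
n = 0.904 × 0.5253/0.4747 = 1.00 ≈ 1

1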